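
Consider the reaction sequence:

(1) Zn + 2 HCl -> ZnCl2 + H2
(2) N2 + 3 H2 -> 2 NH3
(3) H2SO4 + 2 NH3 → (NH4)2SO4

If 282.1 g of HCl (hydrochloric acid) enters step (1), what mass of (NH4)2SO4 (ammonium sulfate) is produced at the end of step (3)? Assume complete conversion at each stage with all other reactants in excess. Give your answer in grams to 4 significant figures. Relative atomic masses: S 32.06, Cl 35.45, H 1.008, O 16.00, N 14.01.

M(HCl) = 1.008 + 35.45 = 36.458 g/mol.
M((NH4)2SO4) = 2(14.01) + 8(1.008) + 32.06 + 4(16.00) = 132.144 g/mol.
n(HCl) = 282.1 / 36.458 = 7.7377 mol.
Reaction (1): HCl→H2 ratio 2:1 ⇒ n(H2) = 3.8688 mol.
Reaction (2): H2→NH3 ratio 3:2 ⇒ n(NH3) = 2.5792 mol.
Reaction (3): NH3→(NH4)2SO4 ratio 2:1 ⇒ n((NH4)2SO4) = 1.2896 mol.
Mass of (NH4)2SO4 = 1.2896 × 132.144 = 170.41 g.

170.4 g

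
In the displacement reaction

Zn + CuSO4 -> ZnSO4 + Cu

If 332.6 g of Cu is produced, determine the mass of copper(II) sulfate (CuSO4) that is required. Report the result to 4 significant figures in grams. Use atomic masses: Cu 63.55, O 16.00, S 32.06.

835.3 g

M(Cu) = 63.55 g/mol.
M(CuSO4) = 63.55 + 32.06 + 4(16.00) = 159.61 g/mol.
n(Cu) = 332.60 g / 63.55 g/mol = 5.2337 mol.
From the equation the Cu:CuSO4 mole ratio is 1:1, so n(CuSO4) = 5.2337 × 1/1 = 5.2337 mol.
Mass of CuSO4 = 5.2337 mol × 159.61 g/mol = 835.35 g.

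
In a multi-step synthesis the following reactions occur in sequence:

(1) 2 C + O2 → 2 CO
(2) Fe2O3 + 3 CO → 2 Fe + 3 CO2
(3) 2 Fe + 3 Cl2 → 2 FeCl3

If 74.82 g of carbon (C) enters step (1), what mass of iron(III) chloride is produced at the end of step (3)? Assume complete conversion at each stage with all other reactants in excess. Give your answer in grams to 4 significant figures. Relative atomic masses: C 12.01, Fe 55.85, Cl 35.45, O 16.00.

M(C) = 12.01 g/mol.
M(FeCl3) = 55.85 + 3(35.45) = 162.20 g/mol.
n(C) = 74.82 / 12.01 = 6.2298 mol.
Reaction (1): C→CO ratio 2:2 ⇒ n(CO) = 6.2298 mol.
Reaction (2): CO→Fe ratio 3:2 ⇒ n(Fe) = 4.1532 mol.
Reaction (3): Fe→FeCl3 ratio 2:2 ⇒ n(FeCl3) = 4.1532 mol.
Mass of FeCl3 = 4.1532 × 162.20 = 673.65 g.

673.6 g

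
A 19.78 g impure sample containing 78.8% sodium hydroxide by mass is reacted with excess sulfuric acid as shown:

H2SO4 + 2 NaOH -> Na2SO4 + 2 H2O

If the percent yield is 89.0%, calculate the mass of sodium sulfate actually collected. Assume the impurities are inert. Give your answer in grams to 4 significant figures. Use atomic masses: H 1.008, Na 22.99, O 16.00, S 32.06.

24.63 g

Pure NaOH available = 19.78 g × 0.788 = 15.587 g.
M(NaOH) = 22.99 + 16.00 + 1.008 = 39.998 g/mol.
M(Na2SO4) = 2(22.99) + 32.06 + 4(16.00) = 142.04 g/mol.
n(NaOH) = 15.587 g / 39.998 g/mol = 0.38969 mol.
From the equation the NaOH:Na2SO4 mole ratio is 2:1, so n(Na2SO4) = 0.38969 × 1/2 = 0.19484 mol.
Mass of Na2SO4 = 0.19484 mol × 142.04 g/mol = 27.675 g.
Actual mass collected = 27.675 g × 0.890 = 24.631 g.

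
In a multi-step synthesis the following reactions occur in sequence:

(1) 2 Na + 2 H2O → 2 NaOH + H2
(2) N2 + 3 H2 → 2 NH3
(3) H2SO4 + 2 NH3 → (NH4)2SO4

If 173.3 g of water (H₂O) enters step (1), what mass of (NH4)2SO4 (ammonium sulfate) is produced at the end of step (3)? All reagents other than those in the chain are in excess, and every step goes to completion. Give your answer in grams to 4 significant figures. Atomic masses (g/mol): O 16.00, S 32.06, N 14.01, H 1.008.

211.9 g

M(H2O) = 2(1.008) + 16.00 = 18.016 g/mol.
M((NH4)2SO4) = 2(14.01) + 8(1.008) + 32.06 + 4(16.00) = 132.144 g/mol.
n(H2O) = 173.3 / 18.016 = 9.6192 mol.
Reaction (1): H2O→H2 ratio 2:1 ⇒ n(H2) = 4.8096 mol.
Reaction (2): H2→NH3 ratio 3:2 ⇒ n(NH3) = 3.2064 mol.
Reaction (3): NH3→(NH4)2SO4 ratio 2:1 ⇒ n((NH4)2SO4) = 1.6032 mol.
Mass of (NH4)2SO4 = 1.6032 × 132.144 = 211.85 g.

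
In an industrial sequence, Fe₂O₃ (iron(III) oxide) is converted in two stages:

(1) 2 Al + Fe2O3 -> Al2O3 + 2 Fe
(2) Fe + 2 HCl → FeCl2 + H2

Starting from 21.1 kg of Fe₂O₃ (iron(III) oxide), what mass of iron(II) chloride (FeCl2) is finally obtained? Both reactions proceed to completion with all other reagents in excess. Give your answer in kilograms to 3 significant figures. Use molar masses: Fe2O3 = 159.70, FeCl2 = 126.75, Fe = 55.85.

21.1 kg = 21100 g.
n(Fe2O3) = 21100 / 159.70 = 132.1 mol.
Step 1 gives a 1:2 ratio of Fe2O3 to Fe, so n(Fe) = 264.2 mol.
In step 2 the Fe:FeCl2 ratio is 1:1, so n(FeCl2) = 264.2 mol.
Mass of FeCl2 = 264.2 × 126.75 = 33490 g = 33.5 kg.

33.5 kg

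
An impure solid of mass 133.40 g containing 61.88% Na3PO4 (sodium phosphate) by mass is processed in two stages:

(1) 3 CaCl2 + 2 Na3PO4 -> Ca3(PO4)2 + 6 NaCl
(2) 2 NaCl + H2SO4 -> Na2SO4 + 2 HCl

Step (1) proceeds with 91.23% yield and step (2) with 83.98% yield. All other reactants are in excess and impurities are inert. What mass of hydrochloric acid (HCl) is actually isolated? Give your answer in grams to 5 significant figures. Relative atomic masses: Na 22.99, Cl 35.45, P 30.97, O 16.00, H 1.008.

42.194 g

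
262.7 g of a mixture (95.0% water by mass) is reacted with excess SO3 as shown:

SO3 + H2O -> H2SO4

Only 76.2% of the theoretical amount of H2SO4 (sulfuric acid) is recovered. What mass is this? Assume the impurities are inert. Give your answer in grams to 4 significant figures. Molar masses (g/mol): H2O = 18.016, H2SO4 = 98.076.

Pure H2O available = 262.7 g × 0.950 = 249.56 g.
n(H2O) = 249.56 g / 18.016 g/mol = 13.852 mol.
From the equation the H2O:H2SO4 mole ratio is 1:1, so n(H2SO4) = 13.852 × 1/1 = 13.852 mol.
Mass of H2SO4 = 13.852 mol × 98.076 g/mol = 1358.6 g.
Actual mass collected = 1358.6 g × 0.762 = 1035.2 g.

1035 g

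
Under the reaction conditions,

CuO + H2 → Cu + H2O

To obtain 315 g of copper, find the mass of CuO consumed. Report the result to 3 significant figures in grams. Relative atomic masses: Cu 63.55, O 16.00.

394 g

M(Cu) = 63.55 g/mol.
M(CuO) = 63.55 + 16.00 = 79.55 g/mol.
n(Cu) = 315.0 g / 63.55 g/mol = 4.957 mol.
From the equation the Cu:CuO mole ratio is 1:1, so n(CuO) = 4.957 × 1/1 = 4.957 mol.
Mass of CuO = 4.957 mol × 79.55 g/mol = 394.3 g.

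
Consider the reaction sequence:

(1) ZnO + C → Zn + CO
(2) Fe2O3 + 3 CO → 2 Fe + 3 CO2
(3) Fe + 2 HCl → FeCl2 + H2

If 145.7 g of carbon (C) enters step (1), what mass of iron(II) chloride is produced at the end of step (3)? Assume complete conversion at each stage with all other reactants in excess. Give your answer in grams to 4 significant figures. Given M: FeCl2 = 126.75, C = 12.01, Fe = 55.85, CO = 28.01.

1025 g

n(C) = 145.7 / 12.01 = 12.132 mol.
Reaction (1): C→CO ratio 1:1 ⇒ n(CO) = 12.132 mol.
Reaction (2): CO→Fe ratio 3:2 ⇒ n(Fe) = 8.0877 mol.
Reaction (3): Fe→FeCl2 ratio 1:1 ⇒ n(FeCl2) = 8.0877 mol.
Mass of FeCl2 = 8.0877 × 126.75 = 1025.1 g.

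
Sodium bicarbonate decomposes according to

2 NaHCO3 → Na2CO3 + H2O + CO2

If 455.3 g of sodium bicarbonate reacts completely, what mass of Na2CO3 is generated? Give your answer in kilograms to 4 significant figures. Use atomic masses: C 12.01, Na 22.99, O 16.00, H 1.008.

M(NaHCO3) = 22.99 + 1.008 + 12.01 + 3(16.00) = 84.008 g/mol.
M(Na2CO3) = 2(22.99) + 12.01 + 3(16.00) = 105.99 g/mol.
n(NaHCO3) = 455.30 g / 84.008 g/mol = 5.4197 mol.
From the equation the NaHCO3:Na2CO3 mole ratio is 2:1, so n(Na2CO3) = 5.4197 × 1/2 = 2.7099 mol.
Mass of Na2CO3 = 2.7099 mol × 105.99 g/mol = 287.22 g.
Converting to kg: 287.22 g = 0.2872 kg.

0.2872 kg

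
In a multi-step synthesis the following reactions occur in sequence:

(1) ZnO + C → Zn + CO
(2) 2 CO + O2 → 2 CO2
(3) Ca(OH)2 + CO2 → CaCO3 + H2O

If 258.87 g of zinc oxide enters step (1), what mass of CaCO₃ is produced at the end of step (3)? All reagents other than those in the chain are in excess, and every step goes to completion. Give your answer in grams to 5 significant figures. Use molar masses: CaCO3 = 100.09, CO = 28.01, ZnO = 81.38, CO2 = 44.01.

318.39 g

n(ZnO) = 258.87 / 81.38 = 3.18100 mol.
Reaction (1): ZnO→CO ratio 1:1 ⇒ n(CO) = 3.18100 mol.
Reaction (2): CO→CO2 ratio 2:2 ⇒ n(CO2) = 3.18100 mol.
Reaction (3): CO2→CaCO3 ratio 1:1 ⇒ n(CaCO3) = 3.18100 mol.
Mass of CaCO3 = 3.18100 × 100.09 = 318.387 g.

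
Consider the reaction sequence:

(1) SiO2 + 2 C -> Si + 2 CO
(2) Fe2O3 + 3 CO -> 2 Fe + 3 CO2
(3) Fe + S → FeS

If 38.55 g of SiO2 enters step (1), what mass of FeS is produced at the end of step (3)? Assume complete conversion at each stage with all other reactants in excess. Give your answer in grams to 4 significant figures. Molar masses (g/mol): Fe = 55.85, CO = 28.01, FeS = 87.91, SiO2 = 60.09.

75.20 g

n(SiO2) = 38.55 / 60.09 = 0.64154 mol.
Reaction (1): SiO2→CO ratio 1:2 ⇒ n(CO) = 1.2831 mol.
Reaction (2): CO→Fe ratio 3:2 ⇒ n(Fe) = 0.85538 mol.
Reaction (3): Fe→FeS ratio 1:1 ⇒ n(FeS) = 0.85538 mol.
Mass of FeS = 0.85538 × 87.91 = 75.197 g.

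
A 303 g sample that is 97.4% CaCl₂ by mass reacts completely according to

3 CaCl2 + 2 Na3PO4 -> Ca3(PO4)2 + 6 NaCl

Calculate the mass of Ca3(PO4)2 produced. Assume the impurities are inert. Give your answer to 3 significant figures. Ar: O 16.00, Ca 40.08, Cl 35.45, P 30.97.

275 g

Mass of pure CaCl2 = 303 g × 0.974 = 295.1 g.
M(CaCl2) = 40.08 + 2(35.45) = 110.98 g/mol.
M(Ca3(PO4)2) = 3(40.08) + 2(30.97) + 8(16.00) = 310.18 g/mol.
n(CaCl2) = 295.1 g / 110.98 g/mol = 2.659 mol.
From the equation the CaCl2:Ca3(PO4)2 mole ratio is 3:1, so n(Ca3(PO4)2) = 2.659 × 1/3 = 0.8864 mol.
Mass of Ca3(PO4)2 = 0.8864 mol × 310.18 g/mol = 274.9 g.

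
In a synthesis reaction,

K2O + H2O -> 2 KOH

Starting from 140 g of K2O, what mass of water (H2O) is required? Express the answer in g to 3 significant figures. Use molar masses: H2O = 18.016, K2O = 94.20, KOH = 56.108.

n(K2O) = 140.0 g / 94.20 g/mol = 1.486 mol.
From the equation the K2O:H2O mole ratio is 1:1, so n(H2O) = 1.486 × 1/1 = 1.486 mol.
Mass of H2O = 1.486 mol × 18.016 g/mol = 26.78 g.

26.8 g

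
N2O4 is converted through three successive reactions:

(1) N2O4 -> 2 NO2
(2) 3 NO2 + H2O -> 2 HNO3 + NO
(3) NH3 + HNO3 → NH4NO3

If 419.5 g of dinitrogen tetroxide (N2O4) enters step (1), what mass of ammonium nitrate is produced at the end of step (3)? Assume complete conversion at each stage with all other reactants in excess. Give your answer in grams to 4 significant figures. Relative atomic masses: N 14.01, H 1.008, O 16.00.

M(N2O4) = 2(14.01) + 4(16.00) = 92.02 g/mol.
M(NH4NO3) = 2(14.01) + 4(1.008) + 3(16.00) = 80.052 g/mol.
n(N2O4) = 419.5 / 92.02 = 4.5588 mol.
Reaction (1): N2O4→NO2 ratio 1:2 ⇒ n(NO2) = 9.1176 mol.
Reaction (2): NO2→HNO3 ratio 3:2 ⇒ n(HNO3) = 6.0784 mol.
Reaction (3): HNO3→NH4NO3 ratio 1:1 ⇒ n(NH4NO3) = 6.0784 mol.
Mass of NH4NO3 = 6.0784 × 80.052 = 486.59 g.

486.6 g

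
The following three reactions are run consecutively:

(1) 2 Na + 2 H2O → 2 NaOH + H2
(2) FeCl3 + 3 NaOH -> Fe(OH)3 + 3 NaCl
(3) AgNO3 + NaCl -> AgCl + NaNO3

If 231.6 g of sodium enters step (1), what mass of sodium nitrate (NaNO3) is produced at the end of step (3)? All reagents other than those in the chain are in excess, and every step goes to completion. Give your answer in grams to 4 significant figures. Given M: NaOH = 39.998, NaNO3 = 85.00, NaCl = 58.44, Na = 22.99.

n(Na) = 231.6 / 22.99 = 10.074 mol.
Reaction (1): Na→NaOH ratio 2:2 ⇒ n(NaOH) = 10.074 mol.
Reaction (2): NaOH→NaCl ratio 3:3 ⇒ n(NaCl) = 10.074 mol.
Reaction (3): NaCl→NaNO3 ratio 1:1 ⇒ n(NaNO3) = 10.074 mol.
Mass of NaNO3 = 10.074 × 85.00 = 856.29 g.

856.3 g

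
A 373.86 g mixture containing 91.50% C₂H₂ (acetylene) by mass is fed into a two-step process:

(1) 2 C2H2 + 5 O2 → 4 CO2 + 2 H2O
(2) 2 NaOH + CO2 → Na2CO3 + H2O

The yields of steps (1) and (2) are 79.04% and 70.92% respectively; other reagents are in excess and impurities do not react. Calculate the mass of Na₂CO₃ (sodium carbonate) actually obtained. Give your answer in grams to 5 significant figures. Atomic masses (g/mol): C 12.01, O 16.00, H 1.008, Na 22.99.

Pure C2H2 = 373.86 × 0.9150 = 342.082 g.
M(C2H2) = 2(12.01) + 2(1.008) = 26.036 g/mol.
M(Na2CO3) = 2(22.99) + 12.01 + 3(16.00) = 105.99 g/mol.
n(C2H2) = 342.082 / 26.036 = 13.1388 mol.
Step 1 (C2H2:CO2 = 2:4): theoretical n(CO2) = 26.2776 mol; at 79.04% yield, n(CO2) = 20.7698 mol.
Step 2 (CO2:Na2CO3 = 1:1): theoretical n(Na2CO3) = 20.7698 mol, so theoretical mass = 20.7698 × 105.99 = 2201.39 g.
At 70.92% yield, actual mass of Na2CO3 = 2201.39 × 0.7092 = 1561.23 g.

1561.2 g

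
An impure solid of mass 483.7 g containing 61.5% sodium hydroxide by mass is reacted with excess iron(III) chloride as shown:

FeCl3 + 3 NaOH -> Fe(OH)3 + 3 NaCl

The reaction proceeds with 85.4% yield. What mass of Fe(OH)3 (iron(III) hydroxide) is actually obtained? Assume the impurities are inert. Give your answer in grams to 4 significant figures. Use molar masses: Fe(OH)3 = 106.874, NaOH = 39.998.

Pure NaOH available = 483.7 g × 0.615 = 297.48 g.
n(NaOH) = 297.48 g / 39.998 g/mol = 7.4373 mol.
From the equation the NaOH:Fe(OH)3 mole ratio is 3:1, so n(Fe(OH)3) = 7.4373 × 1/3 = 2.4791 mol.
Mass of Fe(OH)3 = 2.4791 mol × 106.874 g/mol = 264.95 g.
Actual mass collected = 264.95 g × 0.854 = 226.27 g.

226.3 g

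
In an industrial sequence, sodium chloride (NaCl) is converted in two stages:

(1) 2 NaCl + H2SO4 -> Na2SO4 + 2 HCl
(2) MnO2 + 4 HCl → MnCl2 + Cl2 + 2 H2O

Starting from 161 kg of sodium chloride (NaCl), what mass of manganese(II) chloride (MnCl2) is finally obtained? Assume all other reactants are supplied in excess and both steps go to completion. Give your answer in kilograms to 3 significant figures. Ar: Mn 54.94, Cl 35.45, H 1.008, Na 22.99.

86.7 kg

M(NaCl) = 22.99 + 35.45 = 58.44 g/mol.
M(MnCl2) = 54.94 + 2(35.45) = 125.84 g/mol.
161 kg = 161000 g.
n(NaCl) = 161000 / 58.44 = 2755 mol.
Step 1 gives a 2:2 ratio of NaCl to HCl, so n(HCl) = 2755 mol.
In step 2 the HCl:MnCl2 ratio is 4:1, so n(MnCl2) = 688.7 mol.
Mass of MnCl2 = 688.7 × 125.84 = 86670 g = 86.7 kg.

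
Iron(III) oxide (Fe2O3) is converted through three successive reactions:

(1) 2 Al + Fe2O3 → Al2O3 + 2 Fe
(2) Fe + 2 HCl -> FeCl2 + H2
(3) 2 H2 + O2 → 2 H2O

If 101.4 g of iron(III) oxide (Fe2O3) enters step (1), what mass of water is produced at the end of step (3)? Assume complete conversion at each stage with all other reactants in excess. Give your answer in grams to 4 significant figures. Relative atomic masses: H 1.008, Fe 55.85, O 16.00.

M(Fe2O3) = 2(55.85) + 3(16.00) = 159.70 g/mol.
M(H2O) = 2(1.008) + 16.00 = 18.016 g/mol.
n(Fe2O3) = 101.4 / 159.70 = 0.63494 mol.
Reaction (1): Fe2O3→Fe ratio 1:2 ⇒ n(Fe) = 1.2699 mol.
Reaction (2): Fe→H2 ratio 1:1 ⇒ n(H2) = 1.2699 mol.
Reaction (3): H2→H2O ratio 2:2 ⇒ n(H2O) = 1.2699 mol.
Mass of H2O = 1.2699 × 18.016 = 22.878 g.

22.88 g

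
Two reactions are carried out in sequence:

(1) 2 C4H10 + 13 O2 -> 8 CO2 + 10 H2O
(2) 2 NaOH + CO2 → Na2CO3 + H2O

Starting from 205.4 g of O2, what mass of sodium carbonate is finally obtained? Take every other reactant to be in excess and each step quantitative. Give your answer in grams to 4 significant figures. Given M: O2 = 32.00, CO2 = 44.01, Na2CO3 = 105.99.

418.7 g

n(O2) = 205.40 / 32.00 = 6.4188 mol.
Step 1 gives a 13:8 ratio of O2 to CO2, so n(CO2) = 3.9500 mol.
In step 2 the CO2:Na2CO3 ratio is 1:1, so n(Na2CO3) = 3.9500 mol.
Mass of Na2CO3 = 3.9500 × 105.99 = 418.66 g.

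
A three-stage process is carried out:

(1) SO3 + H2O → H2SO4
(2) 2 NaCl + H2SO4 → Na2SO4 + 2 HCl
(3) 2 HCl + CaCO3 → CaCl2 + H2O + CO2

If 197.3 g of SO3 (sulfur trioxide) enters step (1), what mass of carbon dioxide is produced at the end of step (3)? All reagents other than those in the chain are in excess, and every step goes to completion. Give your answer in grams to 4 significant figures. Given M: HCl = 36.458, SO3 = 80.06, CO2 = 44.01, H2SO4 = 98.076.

108.5 g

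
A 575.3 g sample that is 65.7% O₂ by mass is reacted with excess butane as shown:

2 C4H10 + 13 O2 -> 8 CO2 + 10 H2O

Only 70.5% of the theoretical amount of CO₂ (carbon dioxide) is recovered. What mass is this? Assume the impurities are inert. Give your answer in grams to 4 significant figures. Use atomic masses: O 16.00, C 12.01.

225.5 g

Pure O2 available = 575.3 g × 0.657 = 377.97 g.
M(O2) = 2(16.00) = 32.00 g/mol.
M(CO2) = 12.01 + 2(16.00) = 44.01 g/mol.
n(O2) = 377.97 g / 32.00 g/mol = 11.812 mol.
From the equation the O2:CO2 mole ratio is 13:8, so n(CO2) = 11.812 × 8/13 = 7.2687 mol.
Mass of CO2 = 7.2687 mol × 44.01 g/mol = 319.90 g.
Actual mass collected = 319.90 g × 0.705 = 225.53 g.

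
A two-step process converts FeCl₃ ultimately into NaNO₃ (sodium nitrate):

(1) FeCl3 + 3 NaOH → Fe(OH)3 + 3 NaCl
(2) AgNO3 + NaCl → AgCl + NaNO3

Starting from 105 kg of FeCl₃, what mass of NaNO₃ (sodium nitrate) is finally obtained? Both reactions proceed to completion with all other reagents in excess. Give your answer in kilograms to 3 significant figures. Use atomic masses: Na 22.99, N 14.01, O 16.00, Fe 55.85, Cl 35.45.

165 kg

M(FeCl3) = 55.85 + 3(35.45) = 162.20 g/mol.
M(NaNO3) = 22.99 + 14.01 + 3(16.00) = 85.00 g/mol.
105 kg = 105000 g.
n(FeCl3) = 105000 / 162.20 = 647.3 mol.
Step 1 gives a 1:3 ratio of FeCl3 to NaCl, so n(NaCl) = 1942 mol.
In step 2 the NaCl:NaNO3 ratio is 1:1, so n(NaNO3) = 1942 mol.
Mass of NaNO3 = 1942 × 85.00 = 165100 g = 165 kg.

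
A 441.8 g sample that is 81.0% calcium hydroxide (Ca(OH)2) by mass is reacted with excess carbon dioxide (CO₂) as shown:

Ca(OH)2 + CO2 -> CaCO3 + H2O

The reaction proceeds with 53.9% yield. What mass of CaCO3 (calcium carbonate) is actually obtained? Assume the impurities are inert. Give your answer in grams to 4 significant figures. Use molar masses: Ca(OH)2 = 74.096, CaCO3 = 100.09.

260.6 g

Pure Ca(OH)2 available = 441.8 g × 0.810 = 357.86 g.
n(Ca(OH)2) = 357.86 g / 74.096 g/mol = 4.8297 mol.
From the equation the Ca(OH)2:CaCO3 mole ratio is 1:1, so n(CaCO3) = 4.8297 × 1/1 = 4.8297 mol.
Mass of CaCO3 = 4.8297 mol × 100.09 g/mol = 483.40 g.
Actual mass collected = 483.40 g × 0.539 = 260.55 g.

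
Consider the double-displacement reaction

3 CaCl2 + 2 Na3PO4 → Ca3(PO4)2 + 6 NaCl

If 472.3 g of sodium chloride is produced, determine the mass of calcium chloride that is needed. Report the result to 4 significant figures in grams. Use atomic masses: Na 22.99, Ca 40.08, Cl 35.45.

M(NaCl) = 22.99 + 35.45 = 58.44 g/mol.
M(CaCl2) = 40.08 + 2(35.45) = 110.98 g/mol.
n(NaCl) = 472.30 g / 58.44 g/mol = 8.0818 mol.
From the equation the NaCl:CaCl2 mole ratio is 6:3, so n(CaCl2) = 8.0818 × 3/6 = 4.0409 mol.
Mass of CaCl2 = 4.0409 mol × 110.98 g/mol = 448.46 g.

448.5 g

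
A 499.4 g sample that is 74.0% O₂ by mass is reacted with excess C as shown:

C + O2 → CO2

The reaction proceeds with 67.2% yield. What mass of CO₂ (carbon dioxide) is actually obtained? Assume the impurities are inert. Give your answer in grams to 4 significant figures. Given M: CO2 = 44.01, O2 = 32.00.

Pure O2 available = 499.4 g × 0.740 = 369.56 g.
n(O2) = 369.56 g / 32.00 g/mol = 11.549 mol.
From the equation the O2:CO2 mole ratio is 1:1, so n(CO2) = 11.549 × 1/1 = 11.549 mol.
Mass of CO2 = 11.549 mol × 44.01 g/mol = 508.25 g.
Actual mass collected = 508.25 g × 0.672 = 341.55 g.

341.5 g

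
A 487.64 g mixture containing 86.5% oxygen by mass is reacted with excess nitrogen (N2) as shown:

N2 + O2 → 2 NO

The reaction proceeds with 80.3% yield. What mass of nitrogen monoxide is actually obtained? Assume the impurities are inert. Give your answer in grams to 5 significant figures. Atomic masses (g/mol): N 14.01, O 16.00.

Pure O2 available = 487.64 g × 0.865 = 421.809 g.
M(O2) = 2(16.00) = 32.00 g/mol.
M(NO) = 14.01 + 16.00 = 30.01 g/mol.
n(O2) = 421.809 g / 32.00 g/mol = 13.1815 mol.
From the equation the O2:NO mole ratio is 1:2, so n(NO) = 13.1815 × 2/1 = 26.3630 mol.
Mass of NO = 26.3630 mol × 30.01 g/mol = 791.155 g.
Actual mass collected = 791.155 g × 0.803 = 635.297 g.

635.30 g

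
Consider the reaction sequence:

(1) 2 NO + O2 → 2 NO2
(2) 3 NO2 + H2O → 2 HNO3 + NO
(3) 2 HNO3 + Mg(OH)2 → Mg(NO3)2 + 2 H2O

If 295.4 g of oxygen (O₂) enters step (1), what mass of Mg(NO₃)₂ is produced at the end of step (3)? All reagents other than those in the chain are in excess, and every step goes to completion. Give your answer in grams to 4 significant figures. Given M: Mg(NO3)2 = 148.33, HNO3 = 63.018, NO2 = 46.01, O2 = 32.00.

n(O2) = 295.4 / 32.00 = 9.2312 mol.
Reaction (1): O2→NO2 ratio 1:2 ⇒ n(NO2) = 18.462 mol.
Reaction (2): NO2→HNO3 ratio 3:2 ⇒ n(HNO3) = 12.308 mol.
Reaction (3): HNO3→Mg(NO3)2 ratio 2:1 ⇒ n(Mg(NO3)2) = 6.1542 mol.
Mass of Mg(NO3)2 = 6.1542 × 148.33 = 912.85 g.

912.8 g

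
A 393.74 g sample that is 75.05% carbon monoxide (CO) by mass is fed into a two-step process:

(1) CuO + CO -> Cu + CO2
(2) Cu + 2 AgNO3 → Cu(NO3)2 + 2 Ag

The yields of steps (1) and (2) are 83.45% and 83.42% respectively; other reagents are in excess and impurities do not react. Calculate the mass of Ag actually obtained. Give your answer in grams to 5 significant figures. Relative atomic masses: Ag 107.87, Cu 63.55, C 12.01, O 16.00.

1584.4 g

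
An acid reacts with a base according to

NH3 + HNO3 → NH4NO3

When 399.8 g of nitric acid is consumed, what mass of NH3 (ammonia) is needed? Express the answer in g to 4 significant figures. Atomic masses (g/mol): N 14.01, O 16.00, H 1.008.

108.1 g

M(HNO3) = 1.008 + 14.01 + 3(16.00) = 63.018 g/mol.
M(NH3) = 14.01 + 3(1.008) = 17.034 g/mol.
n(HNO3) = 399.80 g / 63.018 g/mol = 6.3442 mol.
From the equation the HNO3:NH3 mole ratio is 1:1, so n(NH3) = 6.3442 × 1/1 = 6.3442 mol.
Mass of NH3 = 6.3442 mol × 17.034 g/mol = 108.07 g.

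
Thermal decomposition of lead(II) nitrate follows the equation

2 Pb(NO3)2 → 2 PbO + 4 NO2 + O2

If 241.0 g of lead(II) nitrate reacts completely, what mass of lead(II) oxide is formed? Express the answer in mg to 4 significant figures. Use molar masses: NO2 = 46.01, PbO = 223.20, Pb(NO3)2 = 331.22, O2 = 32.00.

162400 mg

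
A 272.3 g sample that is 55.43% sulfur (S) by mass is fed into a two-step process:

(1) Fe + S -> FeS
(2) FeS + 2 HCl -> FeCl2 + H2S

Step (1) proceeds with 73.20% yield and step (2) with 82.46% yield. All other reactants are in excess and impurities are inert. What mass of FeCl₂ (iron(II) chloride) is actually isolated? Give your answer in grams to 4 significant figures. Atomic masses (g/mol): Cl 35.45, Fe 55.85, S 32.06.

Pure S = 272.3 × 0.5543 = 150.94 g.
M(S) = 32.06 g/mol.
M(FeCl2) = 55.85 + 2(35.45) = 126.75 g/mol.
n(S) = 150.94 / 32.06 = 4.7079 mol.
Step 1 (S:FeS = 1:1): theoretical n(FeS) = 4.7079 mol; at 73.20% yield, n(FeS) = 3.4462 mol.
Step 2 (FeS:FeCl2 = 1:1): theoretical n(FeCl2) = 3.4462 mol, so theoretical mass = 3.4462 × 126.75 = 436.81 g.
At 82.46% yield, actual mass of FeCl2 = 436.81 × 0.8246 = 360.19 g.

360.2 g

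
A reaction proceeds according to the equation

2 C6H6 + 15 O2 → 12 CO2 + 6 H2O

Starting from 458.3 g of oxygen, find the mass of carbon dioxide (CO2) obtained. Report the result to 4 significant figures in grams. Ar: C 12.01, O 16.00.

504.2 g

M(O2) = 2(16.00) = 32.00 g/mol.
M(CO2) = 12.01 + 2(16.00) = 44.01 g/mol.
n(O2) = 458.30 g / 32.00 g/mol = 14.322 mol.
From the equation the O2:CO2 mole ratio is 15:12, so n(CO2) = 14.322 × 12/15 = 11.458 mol.
Mass of CO2 = 11.458 mol × 44.01 g/mol = 504.24 g.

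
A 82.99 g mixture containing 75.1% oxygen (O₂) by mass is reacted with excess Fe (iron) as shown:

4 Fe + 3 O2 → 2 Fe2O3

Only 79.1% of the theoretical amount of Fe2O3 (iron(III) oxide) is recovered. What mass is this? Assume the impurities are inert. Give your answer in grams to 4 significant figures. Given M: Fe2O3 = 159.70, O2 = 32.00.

164.0 g

Pure O2 available = 82.99 g × 0.751 = 62.325 g.
n(O2) = 62.325 g / 32.00 g/mol = 1.9477 mol.
From the equation the O2:Fe2O3 mole ratio is 3:2, so n(Fe2O3) = 1.9477 × 2/3 = 1.2984 mol.
Mass of Fe2O3 = 1.2984 mol × 159.70 g/mol = 207.36 g.
Actual mass collected = 207.36 g × 0.791 = 164.02 g.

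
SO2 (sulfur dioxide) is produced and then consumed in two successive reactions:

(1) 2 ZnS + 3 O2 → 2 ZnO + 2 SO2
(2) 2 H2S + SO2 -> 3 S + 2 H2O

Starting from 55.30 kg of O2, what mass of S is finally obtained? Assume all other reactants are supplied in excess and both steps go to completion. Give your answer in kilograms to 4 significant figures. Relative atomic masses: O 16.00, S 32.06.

M(O2) = 2(16.00) = 32.00 g/mol.
M(S) = 32.06 g/mol.
55.30 kg = 55300 g.
n(O2) = 55300 / 32.00 = 1728.1 mol.
Step 1 gives a 3:2 ratio of O2 to SO2, so n(SO2) = 1152.1 mol.
In step 2 the SO2:S ratio is 1:3, so n(S) = 3456.2 mol.
Mass of S = 3456.2 × 32.06 = 110810 g = 110.8 kg.

110.8 kg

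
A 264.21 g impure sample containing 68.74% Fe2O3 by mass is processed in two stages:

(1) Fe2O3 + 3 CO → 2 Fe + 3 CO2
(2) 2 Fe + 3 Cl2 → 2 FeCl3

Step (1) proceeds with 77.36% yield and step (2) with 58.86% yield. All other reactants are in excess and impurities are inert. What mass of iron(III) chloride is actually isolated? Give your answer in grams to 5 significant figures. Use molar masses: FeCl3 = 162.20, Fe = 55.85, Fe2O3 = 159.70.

Pure Fe2O3 = 264.21 × 0.6874 = 181.618 g.
n(Fe2O3) = 181.618 / 159.70 = 1.13724 mol.
Step 1 (Fe2O3:Fe = 1:2): theoretical n(Fe) = 2.27449 mol; at 77.36% yield, n(Fe) = 1.75954 mol.
Step 2 (Fe:FeCl3 = 2:2): theoretical n(FeCl3) = 1.75954 mol, so theoretical mass = 1.75954 × 162.20 = 285.398 g.
At 58.86% yield, actual mass of FeCl3 = 285.398 × 0.5886 = 167.985 g.

167.99 g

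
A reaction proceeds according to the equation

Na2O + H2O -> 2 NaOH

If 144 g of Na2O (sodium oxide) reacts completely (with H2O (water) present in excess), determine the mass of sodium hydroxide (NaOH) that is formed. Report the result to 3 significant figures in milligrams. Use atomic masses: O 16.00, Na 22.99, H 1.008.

186000 mg

M(Na2O) = 2(22.99) + 16.00 = 61.98 g/mol.
M(NaOH) = 22.99 + 16.00 + 1.008 = 39.998 g/mol.
n(Na2O) = 144.0 g / 61.98 g/mol = 2.323 mol.
From the equation the Na2O:NaOH mole ratio is 1:2, so n(NaOH) = 2.323 × 2/1 = 4.647 mol.
Mass of NaOH = 4.647 mol × 39.998 g/mol = 185.9 g.
Converting to mg: 185.9 g = 186000 mg.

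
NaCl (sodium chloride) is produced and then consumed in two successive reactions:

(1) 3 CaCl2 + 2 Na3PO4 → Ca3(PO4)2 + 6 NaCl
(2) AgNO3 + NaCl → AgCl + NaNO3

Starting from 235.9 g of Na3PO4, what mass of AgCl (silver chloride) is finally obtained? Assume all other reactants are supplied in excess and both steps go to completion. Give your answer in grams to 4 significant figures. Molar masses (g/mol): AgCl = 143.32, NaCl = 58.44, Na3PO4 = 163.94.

n(Na3PO4) = 235.90 / 163.94 = 1.4389 mol.
Step 1 gives a 2:6 ratio of Na3PO4 to NaCl, so n(NaCl) = 4.3168 mol.
In step 2 the NaCl:AgCl ratio is 1:1, so n(AgCl) = 4.3168 mol.
Mass of AgCl = 4.3168 × 143.32 = 618.69 g.

618.7 g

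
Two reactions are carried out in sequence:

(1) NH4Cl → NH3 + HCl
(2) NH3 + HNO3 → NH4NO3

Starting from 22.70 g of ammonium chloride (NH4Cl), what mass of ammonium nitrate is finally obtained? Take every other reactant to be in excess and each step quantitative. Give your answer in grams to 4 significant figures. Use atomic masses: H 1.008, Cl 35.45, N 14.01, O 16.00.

M(NH4Cl) = 14.01 + 4(1.008) + 35.45 = 53.492 g/mol.
M(NH4NO3) = 2(14.01) + 4(1.008) + 3(16.00) = 80.052 g/mol.
n(NH4Cl) = 22.700 / 53.492 = 0.42436 mol.
Step 1 gives a 1:1 ratio of NH4Cl to NH3, so n(NH3) = 0.42436 mol.
In step 2 the NH3:NH4NO3 ratio is 1:1, so n(NH4NO3) = 0.42436 mol.
Mass of NH4NO3 = 0.42436 × 80.052 = 33.971 g.

33.97 g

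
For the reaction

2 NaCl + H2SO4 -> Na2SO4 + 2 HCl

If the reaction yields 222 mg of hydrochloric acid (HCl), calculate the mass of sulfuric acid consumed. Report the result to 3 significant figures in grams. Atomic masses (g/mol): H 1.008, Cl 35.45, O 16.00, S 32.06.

M(HCl) = 1.008 + 35.45 = 36.458 g/mol.
M(H2SO4) = 2(1.008) + 32.06 + 4(16.00) = 98.076 g/mol.
Convert: 222 mg = 0.2220 g.
n(HCl) = 0.2220 g / 36.458 g/mol = 0.006089 mol.
From the equation the HCl:H2SO4 mole ratio is 2:1, so n(H2SO4) = 0.006089 × 1/2 = 0.003045 mol.
Mass of H2SO4 = 0.003045 mol × 98.076 g/mol = 0.2986 g.

0.299 g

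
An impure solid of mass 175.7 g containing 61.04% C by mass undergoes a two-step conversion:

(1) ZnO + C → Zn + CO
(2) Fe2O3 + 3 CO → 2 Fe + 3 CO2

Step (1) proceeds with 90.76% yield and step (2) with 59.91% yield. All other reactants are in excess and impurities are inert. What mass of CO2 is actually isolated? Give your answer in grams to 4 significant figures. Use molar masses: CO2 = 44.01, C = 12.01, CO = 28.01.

Pure C = 175.7 × 0.6104 = 107.25 g.
n(C) = 107.25 / 12.01 = 8.9298 mol.
Step 1 (C:CO = 1:1): theoretical n(CO) = 8.9298 mol; at 90.76% yield, n(CO) = 8.1047 mol.
Step 2 (CO:CO2 = 3:3): theoretical n(CO2) = 8.1047 mol, so theoretical mass = 8.1047 × 44.01 = 356.69 g.
At 59.91% yield, actual mass of CO2 = 356.69 × 0.5991 = 213.69 g.

213.7 g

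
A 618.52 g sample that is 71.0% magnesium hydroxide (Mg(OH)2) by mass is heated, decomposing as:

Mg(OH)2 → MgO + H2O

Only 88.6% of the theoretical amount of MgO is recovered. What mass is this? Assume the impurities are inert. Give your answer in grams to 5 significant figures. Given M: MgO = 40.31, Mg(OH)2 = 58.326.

Pure Mg(OH)2 available = 618.52 g × 0.710 = 439.149 g.
n(Mg(OH)2) = 439.149 g / 58.326 g/mol = 7.52922 mol.
From the equation the Mg(OH)2:MgO mole ratio is 1:1, so n(MgO) = 7.52922 × 1/1 = 7.52922 mol.
Mass of MgO = 7.52922 mol × 40.31 g/mol = 303.503 g.
Actual mass collected = 303.503 g × 0.886 = 268.903 g.

268.90 g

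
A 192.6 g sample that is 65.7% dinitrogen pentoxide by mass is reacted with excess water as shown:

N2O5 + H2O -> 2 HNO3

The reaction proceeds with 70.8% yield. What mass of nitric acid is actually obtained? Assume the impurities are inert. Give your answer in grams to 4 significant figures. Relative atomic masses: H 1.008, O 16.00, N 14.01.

104.5 g

Pure N2O5 available = 192.6 g × 0.657 = 126.54 g.
M(N2O5) = 2(14.01) + 5(16.00) = 108.02 g/mol.
M(HNO3) = 1.008 + 14.01 + 3(16.00) = 63.018 g/mol.
n(N2O5) = 126.54 g / 108.02 g/mol = 1.1714 mol.
From the equation the N2O5:HNO3 mole ratio is 1:2, so n(HNO3) = 1.1714 × 2/1 = 2.3429 mol.
Mass of HNO3 = 2.3429 mol × 63.018 g/mol = 147.64 g.
Actual mass collected = 147.64 g × 0.708 = 104.53 g.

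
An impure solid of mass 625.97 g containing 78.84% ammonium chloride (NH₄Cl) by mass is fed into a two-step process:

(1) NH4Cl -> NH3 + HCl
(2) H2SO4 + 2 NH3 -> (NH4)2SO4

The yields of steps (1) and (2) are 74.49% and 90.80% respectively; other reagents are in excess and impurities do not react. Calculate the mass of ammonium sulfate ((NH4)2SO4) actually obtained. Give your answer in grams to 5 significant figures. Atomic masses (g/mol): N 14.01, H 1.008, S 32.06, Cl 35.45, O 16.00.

Pure NH4Cl = 625.97 × 0.7884 = 493.515 g.
M(NH4Cl) = 14.01 + 4(1.008) + 35.45 = 53.492 g/mol.
M((NH4)2SO4) = 2(14.01) + 8(1.008) + 32.06 + 4(16.00) = 132.144 g/mol.
n(NH4Cl) = 493.515 / 53.492 = 9.22595 mol.
Step 1 (NH4Cl:NH3 = 1:1): theoretical n(NH3) = 9.22595 mol; at 74.49% yield, n(NH3) = 6.87241 mol.
Step 2 (NH3:(NH4)2SO4 = 2:1): theoretical n((NH4)2SO4) = 3.43621 mol, so theoretical mass = 3.43621 × 132.144 = 454.074 g.
At 90.80% yield, actual mass of (NH4)2SO4 = 454.074 × 0.9080 = 412.299 g.

412.30 g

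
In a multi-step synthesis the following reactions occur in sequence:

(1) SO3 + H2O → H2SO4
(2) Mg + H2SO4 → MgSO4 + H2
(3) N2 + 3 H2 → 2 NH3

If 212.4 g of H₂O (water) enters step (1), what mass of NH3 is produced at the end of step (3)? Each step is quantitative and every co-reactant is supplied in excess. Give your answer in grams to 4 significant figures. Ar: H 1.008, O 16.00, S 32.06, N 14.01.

133.9 g

M(H2O) = 2(1.008) + 16.00 = 18.016 g/mol.
M(NH3) = 14.01 + 3(1.008) = 17.034 g/mol.
n(H2O) = 212.4 / 18.016 = 11.790 mol.
Reaction (1): H2O→H2SO4 ratio 1:1 ⇒ n(H2SO4) = 11.790 mol.
Reaction (2): H2SO4→H2 ratio 1:1 ⇒ n(H2) = 11.790 mol.
Reaction (3): H2→NH3 ratio 3:2 ⇒ n(NH3) = 7.8597 mol.
Mass of NH3 = 7.8597 × 17.034 = 133.88 g.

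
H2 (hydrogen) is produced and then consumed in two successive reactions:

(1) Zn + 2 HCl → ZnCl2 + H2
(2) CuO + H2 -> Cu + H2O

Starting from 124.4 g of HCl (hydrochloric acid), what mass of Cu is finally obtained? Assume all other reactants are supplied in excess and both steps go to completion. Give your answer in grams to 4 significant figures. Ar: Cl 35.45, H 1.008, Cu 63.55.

M(HCl) = 1.008 + 35.45 = 36.458 g/mol.
M(Cu) = 63.55 g/mol.
n(HCl) = 124.40 / 36.458 = 3.4121 mol.
Step 1 gives a 2:1 ratio of HCl to H2, so n(H2) = 1.7061 mol.
In step 2 the H2:Cu ratio is 1:1, so n(Cu) = 1.7061 mol.
Mass of Cu = 1.7061 × 63.55 = 108.42 g.

108.4 g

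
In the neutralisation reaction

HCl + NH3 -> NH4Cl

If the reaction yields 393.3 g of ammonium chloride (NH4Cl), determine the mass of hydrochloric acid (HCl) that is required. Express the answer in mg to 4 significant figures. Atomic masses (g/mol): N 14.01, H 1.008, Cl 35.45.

268100 mg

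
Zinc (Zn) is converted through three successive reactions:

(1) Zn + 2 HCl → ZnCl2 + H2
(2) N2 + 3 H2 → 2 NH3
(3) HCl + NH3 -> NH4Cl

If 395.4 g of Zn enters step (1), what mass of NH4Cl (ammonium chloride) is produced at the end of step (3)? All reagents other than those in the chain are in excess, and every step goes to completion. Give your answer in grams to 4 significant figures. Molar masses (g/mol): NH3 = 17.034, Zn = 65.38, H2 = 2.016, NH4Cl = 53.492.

215.7 g

n(Zn) = 395.4 / 65.38 = 6.0477 mol.
Reaction (1): Zn→H2 ratio 1:1 ⇒ n(H2) = 6.0477 mol.
Reaction (2): H2→NH3 ratio 3:2 ⇒ n(NH3) = 4.0318 mol.
Reaction (3): NH3→NH4Cl ratio 1:1 ⇒ n(NH4Cl) = 4.0318 mol.
Mass of NH4Cl = 4.0318 × 53.492 = 215.67 g.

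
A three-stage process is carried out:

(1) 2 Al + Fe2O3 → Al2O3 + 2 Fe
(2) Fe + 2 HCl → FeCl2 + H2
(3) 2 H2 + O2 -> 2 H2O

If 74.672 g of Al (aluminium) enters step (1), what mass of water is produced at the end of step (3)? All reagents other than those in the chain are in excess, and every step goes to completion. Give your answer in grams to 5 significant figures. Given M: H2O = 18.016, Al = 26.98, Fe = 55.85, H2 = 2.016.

n(Al) = 74.672 / 26.98 = 2.76768 mol.
Reaction (1): Al→Fe ratio 2:2 ⇒ n(Fe) = 2.76768 mol.
Reaction (2): Fe→H2 ratio 1:1 ⇒ n(H2) = 2.76768 mol.
Reaction (3): H2→H2O ratio 2:2 ⇒ n(H2O) = 2.76768 mol.
Mass of H2O = 2.76768 × 18.016 = 49.8625 g.

49.863 g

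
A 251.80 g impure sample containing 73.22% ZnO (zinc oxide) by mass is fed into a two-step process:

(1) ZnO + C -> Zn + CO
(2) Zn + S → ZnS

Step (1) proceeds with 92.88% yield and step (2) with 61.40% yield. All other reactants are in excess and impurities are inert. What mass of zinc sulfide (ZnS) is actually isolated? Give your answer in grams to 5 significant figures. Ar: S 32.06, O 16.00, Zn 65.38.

125.89 g

Pure ZnO = 251.80 × 0.7322 = 184.368 g.
M(ZnO) = 65.38 + 16.00 = 81.38 g/mol.
M(ZnS) = 65.38 + 32.06 = 97.44 g/mol.
n(ZnO) = 184.368 / 81.38 = 2.26552 mol.
Step 1 (ZnO:Zn = 1:1): theoretical n(Zn) = 2.26552 mol; at 92.88% yield, n(Zn) = 2.10421 mol.
Step 2 (Zn:ZnS = 1:1): theoretical n(ZnS) = 2.10421 mol, so theoretical mass = 2.10421 × 97.44 = 205.035 g.
At 61.40% yield, actual mass of ZnS = 205.035 × 0.6140 = 125.891 g.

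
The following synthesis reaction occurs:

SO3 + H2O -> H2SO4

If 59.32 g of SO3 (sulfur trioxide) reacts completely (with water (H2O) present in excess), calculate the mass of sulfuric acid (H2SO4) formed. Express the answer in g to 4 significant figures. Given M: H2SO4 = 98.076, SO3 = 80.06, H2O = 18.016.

72.67 g

n(SO3) = 59.320 g / 80.06 g/mol = 0.74094 mol.
From the equation the SO3:H2SO4 mole ratio is 1:1, so n(H2SO4) = 0.74094 × 1/1 = 0.74094 mol.
Mass of H2SO4 = 0.74094 mol × 98.076 g/mol = 72.669 g.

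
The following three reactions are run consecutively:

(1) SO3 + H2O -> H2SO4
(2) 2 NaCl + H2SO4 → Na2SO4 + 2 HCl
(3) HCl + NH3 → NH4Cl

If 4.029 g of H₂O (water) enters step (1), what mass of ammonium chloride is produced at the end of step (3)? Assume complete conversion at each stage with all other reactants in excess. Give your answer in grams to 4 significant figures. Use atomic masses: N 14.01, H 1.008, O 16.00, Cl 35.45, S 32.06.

23.93 g

M(H2O) = 2(1.008) + 16.00 = 18.016 g/mol.
M(NH4Cl) = 14.01 + 4(1.008) + 35.45 = 53.492 g/mol.
n(H2O) = 4.029 / 18.016 = 0.22363 mol.
Reaction (1): H2O→H2SO4 ratio 1:1 ⇒ n(H2SO4) = 0.22363 mol.
Reaction (2): H2SO4→HCl ratio 1:2 ⇒ n(HCl) = 0.44727 mol.
Reaction (3): HCl→NH4Cl ratio 1:1 ⇒ n(NH4Cl) = 0.44727 mol.
Mass of NH4Cl = 0.44727 × 53.492 = 23.925 g.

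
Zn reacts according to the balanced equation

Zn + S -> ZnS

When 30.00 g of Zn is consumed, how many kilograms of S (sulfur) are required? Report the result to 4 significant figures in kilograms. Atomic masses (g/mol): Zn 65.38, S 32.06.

M(Zn) = 65.38 g/mol.
M(S) = 32.06 g/mol.
n(Zn) = 30.000 g / 65.38 g/mol = 0.45886 mol.
From the equation the Zn:S mole ratio is 1:1, so n(S) = 0.45886 × 1/1 = 0.45886 mol.
Mass of S = 0.45886 mol × 32.06 g/mol = 14.711 g.
Converting to kg: 14.711 g = 0.01471 kg.

0.01471 kg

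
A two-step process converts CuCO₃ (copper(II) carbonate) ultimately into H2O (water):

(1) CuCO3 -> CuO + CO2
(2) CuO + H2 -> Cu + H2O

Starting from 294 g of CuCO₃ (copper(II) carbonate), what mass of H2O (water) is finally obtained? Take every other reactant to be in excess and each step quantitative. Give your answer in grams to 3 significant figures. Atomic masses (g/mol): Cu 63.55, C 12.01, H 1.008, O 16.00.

M(CuCO3) = 63.55 + 12.01 + 3(16.00) = 123.56 g/mol.
M(H2O) = 2(1.008) + 16.00 = 18.016 g/mol.
n(CuCO3) = 294.0 / 123.56 = 2.379 mol.
Step 1 gives a 1:1 ratio of CuCO3 to CuO, so n(CuO) = 2.379 mol.
In step 2 the CuO:H2O ratio is 1:1, so n(H2O) = 2.379 mol.
Mass of H2O = 2.379 × 18.016 = 42.87 g.

42.9 g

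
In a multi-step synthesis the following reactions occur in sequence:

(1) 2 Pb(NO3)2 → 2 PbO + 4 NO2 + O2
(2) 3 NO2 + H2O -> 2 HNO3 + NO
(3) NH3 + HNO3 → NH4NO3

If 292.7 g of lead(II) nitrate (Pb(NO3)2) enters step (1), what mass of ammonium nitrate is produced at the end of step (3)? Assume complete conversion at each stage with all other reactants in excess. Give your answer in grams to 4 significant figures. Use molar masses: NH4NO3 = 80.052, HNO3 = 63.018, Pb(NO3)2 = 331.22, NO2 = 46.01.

n(Pb(NO3)2) = 292.7 / 331.22 = 0.88370 mol.
Reaction (1): Pb(NO3)2→NO2 ratio 2:4 ⇒ n(NO2) = 1.7674 mol.
Reaction (2): NO2→HNO3 ratio 3:2 ⇒ n(HNO3) = 1.1783 mol.
Reaction (3): HNO3→NH4NO3 ratio 1:1 ⇒ n(NH4NO3) = 1.1783 mol.
Mass of NH4NO3 = 1.1783 × 80.052 = 94.323 g.

94.32 g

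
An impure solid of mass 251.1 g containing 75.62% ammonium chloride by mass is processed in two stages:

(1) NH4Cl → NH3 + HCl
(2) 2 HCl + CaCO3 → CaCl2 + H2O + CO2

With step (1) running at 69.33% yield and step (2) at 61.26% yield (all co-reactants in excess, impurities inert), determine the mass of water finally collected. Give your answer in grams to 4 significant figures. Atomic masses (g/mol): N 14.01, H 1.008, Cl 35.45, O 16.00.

13.58 g

Pure NH4Cl = 251.1 × 0.7562 = 189.88 g.
M(NH4Cl) = 14.01 + 4(1.008) + 35.45 = 53.492 g/mol.
M(H2O) = 2(1.008) + 16.00 = 18.016 g/mol.
n(NH4Cl) = 189.88 / 53.492 = 3.5497 mol.
Step 1 (NH4Cl:HCl = 1:1): theoretical n(HCl) = 3.5497 mol; at 69.33% yield, n(HCl) = 2.4610 mol.
Step 2 (HCl:H2O = 2:1): theoretical n(H2O) = 1.2305 mol, so theoretical mass = 1.2305 × 18.016 = 22.169 g.
At 61.26% yield, actual mass of H2O = 22.169 × 0.6126 = 13.581 g.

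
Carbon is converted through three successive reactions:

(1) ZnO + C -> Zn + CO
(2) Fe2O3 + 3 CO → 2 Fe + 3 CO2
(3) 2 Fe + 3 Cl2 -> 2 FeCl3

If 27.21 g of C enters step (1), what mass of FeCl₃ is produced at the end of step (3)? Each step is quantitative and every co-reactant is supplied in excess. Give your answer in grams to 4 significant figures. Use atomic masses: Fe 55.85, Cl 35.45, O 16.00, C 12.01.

M(C) = 12.01 g/mol.
M(FeCl3) = 55.85 + 3(35.45) = 162.20 g/mol.
n(C) = 27.21 / 12.01 = 2.2656 mol.
Reaction (1): C→CO ratio 1:1 ⇒ n(CO) = 2.2656 mol.
Reaction (2): CO→Fe ratio 3:2 ⇒ n(Fe) = 1.5104 mol.
Reaction (3): Fe→FeCl3 ratio 2:2 ⇒ n(FeCl3) = 1.5104 mol.
Mass of FeCl3 = 1.5104 × 162.20 = 244.99 g.

245.0 g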